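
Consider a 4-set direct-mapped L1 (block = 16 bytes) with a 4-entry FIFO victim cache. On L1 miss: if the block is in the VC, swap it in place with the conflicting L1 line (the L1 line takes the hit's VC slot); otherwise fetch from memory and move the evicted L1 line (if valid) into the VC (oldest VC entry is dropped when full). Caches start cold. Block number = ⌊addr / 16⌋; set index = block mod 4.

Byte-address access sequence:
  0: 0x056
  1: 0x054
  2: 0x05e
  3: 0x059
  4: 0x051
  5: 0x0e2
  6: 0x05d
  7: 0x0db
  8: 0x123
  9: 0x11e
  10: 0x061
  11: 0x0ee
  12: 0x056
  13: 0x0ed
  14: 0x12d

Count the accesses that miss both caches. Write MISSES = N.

MISSES = 6

#0 0x56→b5/s1 MISS; vc=[]
#1 0x54→b5/s1 L1-HIT; vc=[]
#2 0x5e→b5/s1 L1-HIT; vc=[]
#3 0x59→b5/s1 L1-HIT; vc=[]
#4 0x51→b5/s1 L1-HIT; vc=[]
#5 0xe2→b14/s2 MISS; vc=[]
#6 0x5d→b5/s1 L1-HIT; vc=[]
#7 0xdb→b13/s1 MISS; vc=[5]
#8 0x123→b18/s2 MISS; vc=[5,14]
#9 0x11e→b17/s1 MISS; vc=[5,14,13]
#10 0x61→b6/s2 MISS; vc=[5,14,13,18]
#11 0xee→b14/s2 VC-HIT; vc=[5,6,13,18]
#12 0x56→b5/s1 VC-HIT; vc=[17,6,13,18]
#13 0xed→b14/s2 L1-HIT; vc=[17,6,13,18]
#14 0x12d→b18/s2 VC-HIT; vc=[17,6,13,14]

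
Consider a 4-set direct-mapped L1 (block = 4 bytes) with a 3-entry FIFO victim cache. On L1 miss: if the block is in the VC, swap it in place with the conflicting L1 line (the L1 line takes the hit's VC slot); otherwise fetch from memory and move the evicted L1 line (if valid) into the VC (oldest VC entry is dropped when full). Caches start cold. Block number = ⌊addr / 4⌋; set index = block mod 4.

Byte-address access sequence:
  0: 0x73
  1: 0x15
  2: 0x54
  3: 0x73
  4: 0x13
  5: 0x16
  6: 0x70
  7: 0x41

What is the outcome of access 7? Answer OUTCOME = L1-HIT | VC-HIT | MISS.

#0 0x73→b28/s0 MISS; vc=[]
#1 0x15→b5/s1 MISS; vc=[]
#2 0x54→b21/s1 MISS; vc=[5]
#3 0x73→b28/s0 L1-HIT; vc=[5]
#4 0x13→b4/s0 MISS; vc=[5,28]
#5 0x16→b5/s1 VC-HIT; vc=[21,28]
#6 0x70→b28/s0 VC-HIT; vc=[21,4]
#7 0x41→b16/s0 MISS; vc=[21,4,28]

OUTCOME = MISS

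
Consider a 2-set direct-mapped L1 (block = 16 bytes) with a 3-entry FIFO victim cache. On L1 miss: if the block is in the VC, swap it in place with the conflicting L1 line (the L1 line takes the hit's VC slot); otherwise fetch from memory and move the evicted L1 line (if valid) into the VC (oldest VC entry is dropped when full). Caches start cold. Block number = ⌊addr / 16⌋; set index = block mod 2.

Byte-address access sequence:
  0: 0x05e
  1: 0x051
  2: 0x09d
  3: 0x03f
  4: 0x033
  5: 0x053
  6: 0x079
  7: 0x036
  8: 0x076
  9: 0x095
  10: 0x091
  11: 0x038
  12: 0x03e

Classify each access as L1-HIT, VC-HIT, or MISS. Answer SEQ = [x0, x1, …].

SEQ = [MISS, L1-HIT, MISS, MISS, L1-HIT, VC-HIT, MISS, VC-HIT, VC-HIT, VC-HIT, L1-HIT, VC-HIT, L1-HIT]

  [0] addr=0x5e blk=5 s=1: MISS | VC []
  [1] addr=0x51 blk=5 s=1: L1-HIT | VC []
  [2] addr=0x9d blk=9 s=1: MISS | VC [5]
  [3] addr=0x3f blk=3 s=1: MISS | VC [5, 9]
  [4] addr=0x33 blk=3 s=1: L1-HIT | VC [5, 9]
  [5] addr=0x53 blk=5 s=1: VC-HIT | VC [3, 9]
  [6] addr=0x79 blk=7 s=1: MISS | VC [3, 9, 5]
  [7] addr=0x36 blk=3 s=1: VC-HIT | VC [7, 9, 5]
  [8] addr=0x76 blk=7 s=1: VC-HIT | VC [3, 9, 5]
  [9] addr=0x95 blk=9 s=1: VC-HIT | VC [3, 7, 5]
  [10] addr=0x91 blk=9 s=1: L1-HIT | VC [3, 7, 5]
  [11] addr=0x38 blk=3 s=1: VC-HIT | VC [9, 7, 5]
  [12] addr=0x3e blk=3 s=1: L1-HIT | VC [9, 7, 5]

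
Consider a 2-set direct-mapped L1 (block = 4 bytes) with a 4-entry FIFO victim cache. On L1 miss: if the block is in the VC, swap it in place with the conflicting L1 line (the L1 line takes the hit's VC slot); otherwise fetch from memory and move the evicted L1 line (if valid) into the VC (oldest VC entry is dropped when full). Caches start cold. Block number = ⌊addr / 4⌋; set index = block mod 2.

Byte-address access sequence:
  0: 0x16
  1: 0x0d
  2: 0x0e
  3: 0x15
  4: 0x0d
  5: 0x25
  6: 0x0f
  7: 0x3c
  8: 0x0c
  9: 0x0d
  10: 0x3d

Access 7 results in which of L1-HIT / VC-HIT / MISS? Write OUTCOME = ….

OUTCOME = MISS

#0 0x16→b5/s1 MISS; vc=[]
#1 0xd→b3/s1 MISS; vc=[5]
#2 0xe→b3/s1 L1-HIT; vc=[5]
#3 0x15→b5/s1 VC-HIT; vc=[3]
#4 0xd→b3/s1 VC-HIT; vc=[5]
#5 0x25→b9/s1 MISS; vc=[5,3]
#6 0xf→b3/s1 VC-HIT; vc=[5,9]
#7 0x3c→b15/s1 MISS; vc=[5,9,3]
#8 0xc→b3/s1 VC-HIT; vc=[5,9,15]
#9 0xd→b3/s1 L1-HIT; vc=[5,9,15]
#10 0x3d→b15/s1 VC-HIT; vc=[5,9,3]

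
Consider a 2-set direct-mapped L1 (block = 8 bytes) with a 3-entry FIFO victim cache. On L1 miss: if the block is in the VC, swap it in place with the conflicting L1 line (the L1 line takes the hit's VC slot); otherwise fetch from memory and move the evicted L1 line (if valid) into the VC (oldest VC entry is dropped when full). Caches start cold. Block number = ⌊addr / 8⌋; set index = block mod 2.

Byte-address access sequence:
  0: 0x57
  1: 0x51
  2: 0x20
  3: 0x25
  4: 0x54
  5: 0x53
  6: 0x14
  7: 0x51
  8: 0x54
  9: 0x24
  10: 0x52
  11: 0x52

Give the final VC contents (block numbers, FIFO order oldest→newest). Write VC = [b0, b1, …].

0: 0x57 (blk 10, set 0) → MISS  vc=[]
1: 0x51 (blk 10, set 0) → L1-HIT  vc=[]
2: 0x20 (blk 4, set 0) → MISS  vc=[10]
3: 0x25 (blk 4, set 0) → L1-HIT  vc=[10]
4: 0x54 (blk 10, set 0) → VC-HIT  vc=[4]
5: 0x53 (blk 10, set 0) → L1-HIT  vc=[4]
6: 0x14 (blk 2, set 0) → MISS  vc=[4, 10]
7: 0x51 (blk 10, set 0) → VC-HIT  vc=[4, 2]
8: 0x54 (blk 10, set 0) → L1-HIT  vc=[4, 2]
9: 0x24 (blk 4, set 0) → VC-HIT  vc=[10, 2]
10: 0x52 (blk 10, set 0) → VC-HIT  vc=[4, 2]
11: 0x52 (blk 10, set 0) → L1-HIT  vc=[4, 2]

VC = [4, 2]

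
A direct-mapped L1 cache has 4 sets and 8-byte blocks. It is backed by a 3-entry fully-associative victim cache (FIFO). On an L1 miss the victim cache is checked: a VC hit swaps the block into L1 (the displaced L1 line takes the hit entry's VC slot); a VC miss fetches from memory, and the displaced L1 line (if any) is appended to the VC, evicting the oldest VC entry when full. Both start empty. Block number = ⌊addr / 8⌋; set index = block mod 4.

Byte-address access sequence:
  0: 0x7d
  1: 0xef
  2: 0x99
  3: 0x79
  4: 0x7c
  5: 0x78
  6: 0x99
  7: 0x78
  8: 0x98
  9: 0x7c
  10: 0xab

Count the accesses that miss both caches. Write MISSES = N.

MISSES = 4

  [0] addr=0x7d blk=15 s=3: MISS | VC []
  [1] addr=0xef blk=29 s=1: MISS | VC []
  [2] addr=0x99 blk=19 s=3: MISS | VC [15]
  [3] addr=0x79 blk=15 s=3: VC-HIT | VC [19]
  [4] addr=0x7c blk=15 s=3: L1-HIT | VC [19]
  [5] addr=0x78 blk=15 s=3: L1-HIT | VC [19]
  [6] addr=0x99 blk=19 s=3: VC-HIT | VC [15]
  [7] addr=0x78 blk=15 s=3: VC-HIT | VC [19]
  [8] addr=0x98 blk=19 s=3: VC-HIT | VC [15]
  [9] addr=0x7c blk=15 s=3: VC-HIT | VC [19]
  [10] addr=0xab blk=21 s=1: MISS | VC [19, 29]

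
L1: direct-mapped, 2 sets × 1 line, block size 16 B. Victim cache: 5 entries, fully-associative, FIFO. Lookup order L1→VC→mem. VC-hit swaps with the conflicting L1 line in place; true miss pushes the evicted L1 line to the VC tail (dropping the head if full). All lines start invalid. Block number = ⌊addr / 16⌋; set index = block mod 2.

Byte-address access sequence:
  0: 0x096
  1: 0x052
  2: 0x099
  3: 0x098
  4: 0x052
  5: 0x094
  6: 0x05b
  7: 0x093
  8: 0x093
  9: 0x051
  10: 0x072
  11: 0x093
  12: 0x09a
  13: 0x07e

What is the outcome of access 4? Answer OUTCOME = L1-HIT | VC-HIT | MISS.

0: 0x96 (blk 9, set 1) → MISS  vc=[]
1: 0x52 (blk 5, set 1) → MISS  vc=[9]
2: 0x99 (blk 9, set 1) → VC-HIT  vc=[5]
3: 0x98 (blk 9, set 1) → L1-HIT  vc=[5]
4: 0x52 (blk 5, set 1) → VC-HIT  vc=[9]
5: 0x94 (blk 9, set 1) → VC-HIT  vc=[5]
6: 0x5b (blk 5, set 1) → VC-HIT  vc=[9]
7: 0x93 (blk 9, set 1) → VC-HIT  vc=[5]
8: 0x93 (blk 9, set 1) → L1-HIT  vc=[5]
9: 0x51 (blk 5, set 1) → VC-HIT  vc=[9]
10: 0x72 (blk 7, set 1) → MISS  vc=[9, 5]
11: 0x93 (blk 9, set 1) → VC-HIT  vc=[7, 5]
12: 0x9a (blk 9, set 1) → L1-HIT  vc=[7, 5]
13: 0x7e (blk 7, set 1) → VC-HIT  vc=[9, 5]

OUTCOME = VC-HIT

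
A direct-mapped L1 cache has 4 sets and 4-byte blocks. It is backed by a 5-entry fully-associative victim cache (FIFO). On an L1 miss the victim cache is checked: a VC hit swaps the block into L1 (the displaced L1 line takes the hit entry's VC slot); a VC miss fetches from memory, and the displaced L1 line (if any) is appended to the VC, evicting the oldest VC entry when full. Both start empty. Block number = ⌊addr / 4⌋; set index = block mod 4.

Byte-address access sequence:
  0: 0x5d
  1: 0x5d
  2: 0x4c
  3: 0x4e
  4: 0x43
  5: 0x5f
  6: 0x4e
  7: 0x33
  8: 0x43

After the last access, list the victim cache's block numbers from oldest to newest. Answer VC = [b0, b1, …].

VC = [23, 12]

#0 0x5d→b23/s3 MISS; vc=[]
#1 0x5d→b23/s3 L1-HIT; vc=[]
#2 0x4c→b19/s3 MISS; vc=[23]
#3 0x4e→b19/s3 L1-HIT; vc=[23]
#4 0x43→b16/s0 MISS; vc=[23]
#5 0x5f→b23/s3 VC-HIT; vc=[19]
#6 0x4e→b19/s3 VC-HIT; vc=[23]
#7 0x33→b12/s0 MISS; vc=[23,16]
#8 0x43→b16/s0 VC-HIT; vc=[23,12]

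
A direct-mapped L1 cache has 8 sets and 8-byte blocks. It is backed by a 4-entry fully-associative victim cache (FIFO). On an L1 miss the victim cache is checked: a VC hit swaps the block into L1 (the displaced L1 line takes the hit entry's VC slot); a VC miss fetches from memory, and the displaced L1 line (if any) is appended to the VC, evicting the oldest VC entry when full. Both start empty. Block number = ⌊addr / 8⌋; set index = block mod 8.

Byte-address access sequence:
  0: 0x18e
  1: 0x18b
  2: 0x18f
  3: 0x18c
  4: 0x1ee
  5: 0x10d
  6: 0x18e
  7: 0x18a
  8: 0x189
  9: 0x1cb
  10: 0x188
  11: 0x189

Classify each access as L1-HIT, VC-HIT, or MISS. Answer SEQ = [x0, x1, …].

0: 0x18e (blk 49, set 1) → MISS  vc=[]
1: 0x18b (blk 49, set 1) → L1-HIT  vc=[]
2: 0x18f (blk 49, set 1) → L1-HIT  vc=[]
3: 0x18c (blk 49, set 1) → L1-HIT  vc=[]
4: 0x1ee (blk 61, set 5) → MISS  vc=[]
5: 0x10d (blk 33, set 1) → MISS  vc=[49]
6: 0x18e (blk 49, set 1) → VC-HIT  vc=[33]
7: 0x18a (blk 49, set 1) → L1-HIT  vc=[33]
8: 0x189 (blk 49, set 1) → L1-HIT  vc=[33]
9: 0x1cb (blk 57, set 1) → MISS  vc=[33, 49]
10: 0x188 (blk 49, set 1) → VC-HIT  vc=[33, 57]
11: 0x189 (blk 49, set 1) → L1-HIT  vc=[33, 57]

SEQ = [MISS, L1-HIT, L1-HIT, L1-HIT, MISS, MISS, VC-HIT, L1-HIT, L1-HIT, MISS, VC-HIT, L1-HIT]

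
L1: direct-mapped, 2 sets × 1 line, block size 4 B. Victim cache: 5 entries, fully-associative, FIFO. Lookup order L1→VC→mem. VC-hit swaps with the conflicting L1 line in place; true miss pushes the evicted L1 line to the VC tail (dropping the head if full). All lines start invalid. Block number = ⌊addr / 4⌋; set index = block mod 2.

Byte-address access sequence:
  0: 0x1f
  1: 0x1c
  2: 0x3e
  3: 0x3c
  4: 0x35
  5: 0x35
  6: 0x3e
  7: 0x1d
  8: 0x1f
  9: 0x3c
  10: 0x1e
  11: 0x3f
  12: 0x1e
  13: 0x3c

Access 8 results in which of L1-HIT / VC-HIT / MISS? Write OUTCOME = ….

#0 0x1f→b7/s1 MISS; vc=[]
#1 0x1c→b7/s1 L1-HIT; vc=[]
#2 0x3e→b15/s1 MISS; vc=[7]
#3 0x3c→b15/s1 L1-HIT; vc=[7]
#4 0x35→b13/s1 MISS; vc=[7,15]
#5 0x35→b13/s1 L1-HIT; vc=[7,15]
#6 0x3e→b15/s1 VC-HIT; vc=[7,13]
#7 0x1d→b7/s1 VC-HIT; vc=[15,13]
#8 0x1f→b7/s1 L1-HIT; vc=[15,13]
#9 0x3c→b15/s1 VC-HIT; vc=[7,13]
#10 0x1e→b7/s1 VC-HIT; vc=[15,13]
#11 0x3f→b15/s1 VC-HIT; vc=[7,13]
#12 0x1e→b7/s1 VC-HIT; vc=[15,13]
#13 0x3c→b15/s1 VC-HIT; vc=[7,13]

OUTCOME = L1-HIT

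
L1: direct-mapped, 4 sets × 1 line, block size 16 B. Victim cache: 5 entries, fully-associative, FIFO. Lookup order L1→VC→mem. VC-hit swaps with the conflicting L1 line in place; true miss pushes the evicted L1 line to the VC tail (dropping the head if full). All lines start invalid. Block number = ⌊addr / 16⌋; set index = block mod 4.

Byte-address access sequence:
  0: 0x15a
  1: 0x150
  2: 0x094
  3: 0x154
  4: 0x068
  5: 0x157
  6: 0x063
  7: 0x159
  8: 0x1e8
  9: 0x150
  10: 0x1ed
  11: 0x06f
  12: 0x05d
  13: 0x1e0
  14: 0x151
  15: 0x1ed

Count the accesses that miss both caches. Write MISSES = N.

MISSES = 5

#0 0x15a→b21/s1 MISS; vc=[]
#1 0x150→b21/s1 L1-HIT; vc=[]
#2 0x94→b9/s1 MISS; vc=[21]
#3 0x154→b21/s1 VC-HIT; vc=[9]
#4 0x68→b6/s2 MISS; vc=[9]
#5 0x157→b21/s1 L1-HIT; vc=[9]
#6 0x63→b6/s2 L1-HIT; vc=[9]
#7 0x159→b21/s1 L1-HIT; vc=[9]
#8 0x1e8→b30/s2 MISS; vc=[9,6]
#9 0x150→b21/s1 L1-HIT; vc=[9,6]
#10 0x1ed→b30/s2 L1-HIT; vc=[9,6]
#11 0x6f→b6/s2 VC-HIT; vc=[9,30]
#12 0x5d→b5/s1 MISS; vc=[9,30,21]
#13 0x1e0→b30/s2 VC-HIT; vc=[9,6,21]
#14 0x151→b21/s1 VC-HIT; vc=[9,6,5]
#15 0x1ed→b30/s2 L1-HIT; vc=[9,6,5]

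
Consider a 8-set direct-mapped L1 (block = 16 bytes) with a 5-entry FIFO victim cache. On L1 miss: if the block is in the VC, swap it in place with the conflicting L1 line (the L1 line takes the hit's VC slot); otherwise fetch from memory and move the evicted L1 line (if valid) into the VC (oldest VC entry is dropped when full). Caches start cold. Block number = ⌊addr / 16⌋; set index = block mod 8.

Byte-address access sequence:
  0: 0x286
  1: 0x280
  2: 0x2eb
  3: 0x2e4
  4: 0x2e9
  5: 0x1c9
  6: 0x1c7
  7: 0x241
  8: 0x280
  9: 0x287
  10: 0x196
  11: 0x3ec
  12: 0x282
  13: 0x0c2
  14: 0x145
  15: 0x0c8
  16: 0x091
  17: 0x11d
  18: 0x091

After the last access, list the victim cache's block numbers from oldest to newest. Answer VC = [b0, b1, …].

#0 0x286→b40/s0 MISS; vc=[]
#1 0x280→b40/s0 L1-HIT; vc=[]
#2 0x2eb→b46/s6 MISS; vc=[]
#3 0x2e4→b46/s6 L1-HIT; vc=[]
#4 0x2e9→b46/s6 L1-HIT; vc=[]
#5 0x1c9→b28/s4 MISS; vc=[]
#6 0x1c7→b28/s4 L1-HIT; vc=[]
#7 0x241→b36/s4 MISS; vc=[28]
#8 0x280→b40/s0 L1-HIT; vc=[28]
#9 0x287→b40/s0 L1-HIT; vc=[28]
#10 0x196→b25/s1 MISS; vc=[28]
#11 0x3ec→b62/s6 MISS; vc=[28,46]
#12 0x282→b40/s0 L1-HIT; vc=[28,46]
#13 0xc2→b12/s4 MISS; vc=[28,46,36]
#14 0x145→b20/s4 MISS; vc=[28,46,36,12]
#15 0xc8→b12/s4 VC-HIT; vc=[28,46,36,20]
#16 0x91→b9/s1 MISS; vc=[28,46,36,20,25]
#17 0x11d→b17/s1 MISS; vc=[46,36,20,25,9]
#18 0x91→b9/s1 VC-HIT; vc=[46,36,20,25,17]

VC = [46, 36, 20, 25, 17]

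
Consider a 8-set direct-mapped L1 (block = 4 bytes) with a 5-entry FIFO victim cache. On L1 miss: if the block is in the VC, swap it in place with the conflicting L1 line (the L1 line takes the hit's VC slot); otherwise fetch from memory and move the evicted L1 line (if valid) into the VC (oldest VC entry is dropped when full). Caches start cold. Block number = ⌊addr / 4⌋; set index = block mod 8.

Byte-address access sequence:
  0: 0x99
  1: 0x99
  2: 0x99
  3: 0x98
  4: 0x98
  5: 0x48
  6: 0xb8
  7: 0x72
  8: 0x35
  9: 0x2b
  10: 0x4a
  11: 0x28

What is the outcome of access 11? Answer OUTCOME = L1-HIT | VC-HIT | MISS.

0: 0x99 (blk 38, set 6) → MISS  vc=[]
1: 0x99 (blk 38, set 6) → L1-HIT  vc=[]
2: 0x99 (blk 38, set 6) → L1-HIT  vc=[]
3: 0x98 (blk 38, set 6) → L1-HIT  vc=[]
4: 0x98 (blk 38, set 6) → L1-HIT  vc=[]
5: 0x48 (blk 18, set 2) → MISS  vc=[]
6: 0xb8 (blk 46, set 6) → MISS  vc=[38]
7: 0x72 (blk 28, set 4) → MISS  vc=[38]
8: 0x35 (blk 13, set 5) → MISS  vc=[38]
9: 0x2b (blk 10, set 2) → MISS  vc=[38, 18]
10: 0x4a (blk 18, set 2) → VC-HIT  vc=[38, 10]
11: 0x28 (blk 10, set 2) → VC-HIT  vc=[38, 18]

OUTCOME = VC-HIT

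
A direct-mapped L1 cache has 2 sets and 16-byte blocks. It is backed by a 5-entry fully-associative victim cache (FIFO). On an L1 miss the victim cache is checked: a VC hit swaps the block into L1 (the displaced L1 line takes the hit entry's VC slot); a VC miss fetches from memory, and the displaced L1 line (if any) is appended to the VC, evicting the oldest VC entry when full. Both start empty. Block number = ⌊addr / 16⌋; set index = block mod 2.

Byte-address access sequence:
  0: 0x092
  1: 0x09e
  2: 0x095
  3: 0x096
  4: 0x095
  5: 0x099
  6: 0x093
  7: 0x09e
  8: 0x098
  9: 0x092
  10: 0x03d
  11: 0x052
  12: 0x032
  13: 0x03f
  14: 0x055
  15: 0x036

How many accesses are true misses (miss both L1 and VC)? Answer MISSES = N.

MISSES = 3

  [0] addr=0x92 blk=9 s=1: MISS | VC []
  [1] addr=0x9e blk=9 s=1: L1-HIT | VC []
  [2] addr=0x95 blk=9 s=1: L1-HIT | VC []
  [3] addr=0x96 blk=9 s=1: L1-HIT | VC []
  [4] addr=0x95 blk=9 s=1: L1-HIT | VC []
  [5] addr=0x99 blk=9 s=1: L1-HIT | VC []
  [6] addr=0x93 blk=9 s=1: L1-HIT | VC []
  [7] addr=0x9e blk=9 s=1: L1-HIT | VC []
  [8] addr=0x98 blk=9 s=1: L1-HIT | VC []
  [9] addr=0x92 blk=9 s=1: L1-HIT | VC []
  [10] addr=0x3d blk=3 s=1: MISS | VC [9]
  [11] addr=0x52 blk=5 s=1: MISS | VC [9, 3]
  [12] addr=0x32 blk=3 s=1: VC-HIT | VC [9, 5]
  [13] addr=0x3f blk=3 s=1: L1-HIT | VC [9, 5]
  [14] addr=0x55 blk=5 s=1: VC-HIT | VC [9, 3]
  [15] addr=0x36 blk=3 s=1: VC-HIT | VC [9, 5]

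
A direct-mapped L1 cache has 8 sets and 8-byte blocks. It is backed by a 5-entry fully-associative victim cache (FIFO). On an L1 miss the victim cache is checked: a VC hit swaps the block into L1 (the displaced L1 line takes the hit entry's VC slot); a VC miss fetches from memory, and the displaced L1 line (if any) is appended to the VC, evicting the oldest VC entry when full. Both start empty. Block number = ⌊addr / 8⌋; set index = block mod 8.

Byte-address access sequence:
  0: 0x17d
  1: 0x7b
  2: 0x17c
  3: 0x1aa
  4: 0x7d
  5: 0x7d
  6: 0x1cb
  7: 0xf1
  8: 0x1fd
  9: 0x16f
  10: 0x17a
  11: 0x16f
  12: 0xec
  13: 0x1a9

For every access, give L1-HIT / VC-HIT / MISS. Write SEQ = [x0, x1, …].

SEQ = [MISS, MISS, VC-HIT, MISS, VC-HIT, L1-HIT, MISS, MISS, MISS, MISS, VC-HIT, L1-HIT, MISS, VC-HIT]

#0 0x17d→b47/s7 MISS; vc=[]
#1 0x7b→b15/s7 MISS; vc=[47]
#2 0x17c→b47/s7 VC-HIT; vc=[15]
#3 0x1aa→b53/s5 MISS; vc=[15]
#4 0x7d→b15/s7 VC-HIT; vc=[47]
#5 0x7d→b15/s7 L1-HIT; vc=[47]
#6 0x1cb→b57/s1 MISS; vc=[47]
#7 0xf1→b30/s6 MISS; vc=[47]
#8 0x1fd→b63/s7 MISS; vc=[47,15]
#9 0x16f→b45/s5 MISS; vc=[47,15,53]
#10 0x17a→b47/s7 VC-HIT; vc=[63,15,53]
#11 0x16f→b45/s5 L1-HIT; vc=[63,15,53]
#12 0xec→b29/s5 MISS; vc=[63,15,53,45]
#13 0x1a9→b53/s5 VC-HIT; vc=[63,15,29,45]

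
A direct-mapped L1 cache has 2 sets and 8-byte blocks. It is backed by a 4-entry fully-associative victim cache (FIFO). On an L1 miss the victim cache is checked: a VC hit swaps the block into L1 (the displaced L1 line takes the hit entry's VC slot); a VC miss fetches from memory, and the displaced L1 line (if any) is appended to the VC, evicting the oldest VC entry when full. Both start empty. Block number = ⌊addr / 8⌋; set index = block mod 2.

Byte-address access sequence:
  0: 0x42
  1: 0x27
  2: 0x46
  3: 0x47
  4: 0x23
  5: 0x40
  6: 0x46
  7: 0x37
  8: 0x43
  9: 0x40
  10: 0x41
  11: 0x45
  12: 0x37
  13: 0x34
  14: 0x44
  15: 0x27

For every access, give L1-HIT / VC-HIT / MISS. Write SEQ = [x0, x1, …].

  [0] addr=0x42 blk=8 s=0: MISS | VC []
  [1] addr=0x27 blk=4 s=0: MISS | VC [8]
  [2] addr=0x46 blk=8 s=0: VC-HIT | VC [4]
  [3] addr=0x47 blk=8 s=0: L1-HIT | VC [4]
  [4] addr=0x23 blk=4 s=0: VC-HIT | VC [8]
  [5] addr=0x40 blk=8 s=0: VC-HIT | VC [4]
  [6] addr=0x46 blk=8 s=0: L1-HIT | VC [4]
  [7] addr=0x37 blk=6 s=0: MISS | VC [4, 8]
  [8] addr=0x43 blk=8 s=0: VC-HIT | VC [4, 6]
  [9] addr=0x40 blk=8 s=0: L1-HIT | VC [4, 6]
  [10] addr=0x41 blk=8 s=0: L1-HIT | VC [4, 6]
  [11] addr=0x45 blk=8 s=0: L1-HIT | VC [4, 6]
  [12] addr=0x37 blk=6 s=0: VC-HIT | VC [4, 8]
  [13] addr=0x34 blk=6 s=0: L1-HIT | VC [4, 8]
  [14] addr=0x44 blk=8 s=0: VC-HIT | VC [4, 6]
  [15] addr=0x27 blk=4 s=0: VC-HIT | VC [8, 6]

SEQ = [MISS, MISS, VC-HIT, L1-HIT, VC-HIT, VC-HIT, L1-HIT, MISS, VC-HIT, L1-HIT, L1-HIT, L1-HIT, VC-HIT, L1-HIT, VC-HIT, VC-HIT]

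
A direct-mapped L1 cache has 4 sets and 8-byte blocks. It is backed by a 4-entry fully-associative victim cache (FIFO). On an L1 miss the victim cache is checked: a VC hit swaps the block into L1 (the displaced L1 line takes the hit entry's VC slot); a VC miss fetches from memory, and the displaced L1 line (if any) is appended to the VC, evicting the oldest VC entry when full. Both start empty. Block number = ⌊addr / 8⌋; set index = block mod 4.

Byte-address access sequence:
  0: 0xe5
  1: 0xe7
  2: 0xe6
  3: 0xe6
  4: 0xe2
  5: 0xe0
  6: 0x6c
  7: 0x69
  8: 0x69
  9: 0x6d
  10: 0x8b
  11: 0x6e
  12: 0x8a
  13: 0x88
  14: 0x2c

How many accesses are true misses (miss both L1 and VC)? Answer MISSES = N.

  [0] addr=0xe5 blk=28 s=0: MISS | VC []
  [1] addr=0xe7 blk=28 s=0: L1-HIT | VC []
  [2] addr=0xe6 blk=28 s=0: L1-HIT | VC []
  [3] addr=0xe6 blk=28 s=0: L1-HIT | VC []
  [4] addr=0xe2 blk=28 s=0: L1-HIT | VC []
  [5] addr=0xe0 blk=28 s=0: L1-HIT | VC []
  [6] addr=0x6c blk=13 s=1: MISS | VC []
  [7] addr=0x69 blk=13 s=1: L1-HIT | VC []
  [8] addr=0x69 blk=13 s=1: L1-HIT | VC []
  [9] addr=0x6d blk=13 s=1: L1-HIT | VC []
  [10] addr=0x8b blk=17 s=1: MISS | VC [13]
  [11] addr=0x6e blk=13 s=1: VC-HIT | VC [17]
  [12] addr=0x8a blk=17 s=1: VC-HIT | VC [13]
  [13] addr=0x88 blk=17 s=1: L1-HIT | VC [13]
  [14] addr=0x2c blk=5 s=1: MISS | VC [13, 17]

MISSES = 4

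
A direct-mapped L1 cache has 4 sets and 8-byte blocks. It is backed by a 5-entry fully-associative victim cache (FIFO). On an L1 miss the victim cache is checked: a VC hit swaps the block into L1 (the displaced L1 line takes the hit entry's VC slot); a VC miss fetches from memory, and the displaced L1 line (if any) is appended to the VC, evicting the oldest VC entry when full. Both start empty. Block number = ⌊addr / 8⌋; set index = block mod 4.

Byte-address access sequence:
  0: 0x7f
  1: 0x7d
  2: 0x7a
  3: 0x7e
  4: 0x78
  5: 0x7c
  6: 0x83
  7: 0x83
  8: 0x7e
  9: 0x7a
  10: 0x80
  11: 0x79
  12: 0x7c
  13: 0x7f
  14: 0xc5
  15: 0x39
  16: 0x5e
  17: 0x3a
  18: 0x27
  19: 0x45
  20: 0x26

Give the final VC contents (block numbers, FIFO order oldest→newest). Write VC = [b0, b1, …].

  [0] addr=0x7f blk=15 s=3: MISS | VC []
  [1] addr=0x7d blk=15 s=3: L1-HIT | VC []
  [2] addr=0x7a blk=15 s=3: L1-HIT | VC []
  [3] addr=0x7e blk=15 s=3: L1-HIT | VC []
  [4] addr=0x78 blk=15 s=3: L1-HIT | VC []
  [5] addr=0x7c blk=15 s=3: L1-HIT | VC []
  [6] addr=0x83 blk=16 s=0: MISS | VC []
  [7] addr=0x83 blk=16 s=0: L1-HIT | VC []
  [8] addr=0x7e blk=15 s=3: L1-HIT | VC []
  [9] addr=0x7a blk=15 s=3: L1-HIT | VC []
  [10] addr=0x80 blk=16 s=0: L1-HIT | VC []
  [11] addr=0x79 blk=15 s=3: L1-HIT | VC []
  [12] addr=0x7c blk=15 s=3: L1-HIT | VC []
  [13] addr=0x7f blk=15 s=3: L1-HIT | VC []
  [14] addr=0xc5 blk=24 s=0: MISS | VC [16]
  [15] addr=0x39 blk=7 s=3: MISS | VC [16, 15]
  [16] addr=0x5e blk=11 s=3: MISS | VC [16, 15, 7]
  [17] addr=0x3a blk=7 s=3: VC-HIT | VC [16, 15, 11]
  [18] addr=0x27 blk=4 s=0: MISS | VC [16, 15, 11, 24]
  [19] addr=0x45 blk=8 s=0: MISS | VC [16, 15, 11, 24, 4]
  [20] addr=0x26 blk=4 s=0: VC-HIT | VC [16, 15, 11, 24, 8]

VC = [16, 15, 11, 24, 8]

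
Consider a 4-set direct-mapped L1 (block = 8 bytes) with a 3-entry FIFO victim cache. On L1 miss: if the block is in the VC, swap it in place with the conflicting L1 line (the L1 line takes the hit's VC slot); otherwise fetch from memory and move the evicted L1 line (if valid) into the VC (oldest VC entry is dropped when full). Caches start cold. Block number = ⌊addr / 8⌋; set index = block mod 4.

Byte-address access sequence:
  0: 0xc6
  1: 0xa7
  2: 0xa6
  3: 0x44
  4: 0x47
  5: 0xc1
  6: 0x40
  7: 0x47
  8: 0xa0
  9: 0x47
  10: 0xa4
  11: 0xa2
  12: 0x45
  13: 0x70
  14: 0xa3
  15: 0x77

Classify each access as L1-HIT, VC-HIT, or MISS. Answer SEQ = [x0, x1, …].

SEQ = [MISS, MISS, L1-HIT, MISS, L1-HIT, VC-HIT, VC-HIT, L1-HIT, VC-HIT, VC-HIT, VC-HIT, L1-HIT, VC-HIT, MISS, VC-HIT, L1-HIT]

0: 0xc6 (blk 24, set 0) → MISS  vc=[]
1: 0xa7 (blk 20, set 0) → MISS  vc=[24]
2: 0xa6 (blk 20, set 0) → L1-HIT  vc=[24]
3: 0x44 (blk 8, set 0) → MISS  vc=[24, 20]
4: 0x47 (blk 8, set 0) → L1-HIT  vc=[24, 20]
5: 0xc1 (blk 24, set 0) → VC-HIT  vc=[8, 20]
6: 0x40 (blk 8, set 0) → VC-HIT  vc=[24, 20]
7: 0x47 (blk 8, set 0) → L1-HIT  vc=[24, 20]
8: 0xa0 (blk 20, set 0) → VC-HIT  vc=[24, 8]
9: 0x47 (blk 8, set 0) → VC-HIT  vc=[24, 20]
10: 0xa4 (blk 20, set 0) → VC-HIT  vc=[24, 8]
11: 0xa2 (blk 20, set 0) → L1-HIT  vc=[24, 8]
12: 0x45 (blk 8, set 0) → VC-HIT  vc=[24, 20]
13: 0x70 (blk 14, set 2) → MISS  vc=[24, 20]
14: 0xa3 (blk 20, set 0) → VC-HIT  vc=[24, 8]
15: 0x77 (blk 14, set 2) → L1-HIT  vc=[24, 8]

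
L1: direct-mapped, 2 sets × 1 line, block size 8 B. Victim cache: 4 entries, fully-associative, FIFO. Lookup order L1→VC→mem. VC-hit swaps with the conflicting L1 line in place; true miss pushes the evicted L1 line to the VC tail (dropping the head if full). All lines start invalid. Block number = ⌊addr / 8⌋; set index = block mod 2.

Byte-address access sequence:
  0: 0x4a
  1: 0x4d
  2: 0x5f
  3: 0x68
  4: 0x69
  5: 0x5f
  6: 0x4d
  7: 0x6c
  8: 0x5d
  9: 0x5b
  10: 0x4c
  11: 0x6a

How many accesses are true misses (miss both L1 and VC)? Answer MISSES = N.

  [0] addr=0x4a blk=9 s=1: MISS | VC []
  [1] addr=0x4d blk=9 s=1: L1-HIT | VC []
  [2] addr=0x5f blk=11 s=1: MISS | VC [9]
  [3] addr=0x68 blk=13 s=1: MISS | VC [9, 11]
  [4] addr=0x69 blk=13 s=1: L1-HIT | VC [9, 11]
  [5] addr=0x5f blk=11 s=1: VC-HIT | VC [9, 13]
  [6] addr=0x4d blk=9 s=1: VC-HIT | VC [11, 13]
  [7] addr=0x6c blk=13 s=1: VC-HIT | VC [11, 9]
  [8] addr=0x5d blk=11 s=1: VC-HIT | VC [13, 9]
  [9] addr=0x5b blk=11 s=1: L1-HIT | VC [13, 9]
  [10] addr=0x4c blk=9 s=1: VC-HIT | VC [13, 11]
  [11] addr=0x6a blk=13 s=1: VC-HIT | VC [9, 11]

MISSES = 3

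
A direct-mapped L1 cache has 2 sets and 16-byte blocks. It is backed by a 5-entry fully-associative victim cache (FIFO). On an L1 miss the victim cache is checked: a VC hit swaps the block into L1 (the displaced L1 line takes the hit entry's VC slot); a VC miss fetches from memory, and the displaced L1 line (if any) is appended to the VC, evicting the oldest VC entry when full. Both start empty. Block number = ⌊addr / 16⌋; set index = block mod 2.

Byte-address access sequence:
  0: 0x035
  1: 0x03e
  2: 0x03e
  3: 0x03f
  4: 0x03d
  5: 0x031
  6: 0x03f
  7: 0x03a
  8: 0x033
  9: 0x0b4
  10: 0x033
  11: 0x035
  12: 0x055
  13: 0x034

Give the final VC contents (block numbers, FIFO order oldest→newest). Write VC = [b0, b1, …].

VC = [11, 5]

#0 0x35→b3/s1 MISS; vc=[]
#1 0x3e→b3/s1 L1-HIT; vc=[]
#2 0x3e→b3/s1 L1-HIT; vc=[]
#3 0x3f→b3/s1 L1-HIT; vc=[]
#4 0x3d→b3/s1 L1-HIT; vc=[]
#5 0x31→b3/s1 L1-HIT; vc=[]
#6 0x3f→b3/s1 L1-HIT; vc=[]
#7 0x3a→b3/s1 L1-HIT; vc=[]
#8 0x33→b3/s1 L1-HIT; vc=[]
#9 0xb4→b11/s1 MISS; vc=[3]
#10 0x33→b3/s1 VC-HIT; vc=[11]
#11 0x35→b3/s1 L1-HIT; vc=[11]
#12 0x55→b5/s1 MISS; vc=[11,3]
#13 0x34→b3/s1 VC-HIT; vc=[11,5]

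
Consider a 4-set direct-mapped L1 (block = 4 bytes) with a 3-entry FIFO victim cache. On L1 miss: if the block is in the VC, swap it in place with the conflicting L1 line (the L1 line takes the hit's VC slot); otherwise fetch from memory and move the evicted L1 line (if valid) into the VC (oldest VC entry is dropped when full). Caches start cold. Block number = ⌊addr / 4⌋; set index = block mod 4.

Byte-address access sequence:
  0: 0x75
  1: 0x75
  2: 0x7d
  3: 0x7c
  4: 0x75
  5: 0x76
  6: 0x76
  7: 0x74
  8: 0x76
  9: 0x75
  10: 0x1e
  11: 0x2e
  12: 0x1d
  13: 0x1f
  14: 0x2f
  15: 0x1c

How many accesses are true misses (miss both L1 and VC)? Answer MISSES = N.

#0 0x75→b29/s1 MISS; vc=[]
#1 0x75→b29/s1 L1-HIT; vc=[]
#2 0x7d→b31/s3 MISS; vc=[]
#3 0x7c→b31/s3 L1-HIT; vc=[]
#4 0x75→b29/s1 L1-HIT; vc=[]
#5 0x76→b29/s1 L1-HIT; vc=[]
#6 0x76→b29/s1 L1-HIT; vc=[]
#7 0x74→b29/s1 L1-HIT; vc=[]
#8 0x76→b29/s1 L1-HIT; vc=[]
#9 0x75→b29/s1 L1-HIT; vc=[]
#10 0x1e→b7/s3 MISS; vc=[31]
#11 0x2e→b11/s3 MISS; vc=[31,7]
#12 0x1d→b7/s3 VC-HIT; vc=[31,11]
#13 0x1f→b7/s3 L1-HIT; vc=[31,11]
#14 0x2f→b11/s3 VC-HIT; vc=[31,7]
#15 0x1c→b7/s3 VC-HIT; vc=[31,11]

MISSES = 4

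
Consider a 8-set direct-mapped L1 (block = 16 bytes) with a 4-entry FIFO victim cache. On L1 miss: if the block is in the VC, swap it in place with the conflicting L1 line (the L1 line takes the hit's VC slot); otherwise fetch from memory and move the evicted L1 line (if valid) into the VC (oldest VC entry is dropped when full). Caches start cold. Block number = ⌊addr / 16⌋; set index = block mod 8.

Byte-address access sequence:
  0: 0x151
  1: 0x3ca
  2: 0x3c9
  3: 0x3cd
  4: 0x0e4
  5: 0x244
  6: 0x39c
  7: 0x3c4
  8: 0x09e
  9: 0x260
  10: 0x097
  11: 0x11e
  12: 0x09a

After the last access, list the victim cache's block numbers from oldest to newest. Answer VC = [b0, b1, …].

0: 0x151 (blk 21, set 5) → MISS  vc=[]
1: 0x3ca (blk 60, set 4) → MISS  vc=[]
2: 0x3c9 (blk 60, set 4) → L1-HIT  vc=[]
3: 0x3cd (blk 60, set 4) → L1-HIT  vc=[]
4: 0xe4 (blk 14, set 6) → MISS  vc=[]
5: 0x244 (blk 36, set 4) → MISS  vc=[60]
6: 0x39c (blk 57, set 1) → MISS  vc=[60]
7: 0x3c4 (blk 60, set 4) → VC-HIT  vc=[36]
8: 0x9e (blk 9, set 1) → MISS  vc=[36, 57]
9: 0x260 (blk 38, set 6) → MISS  vc=[36, 57, 14]
10: 0x97 (blk 9, set 1) → L1-HIT  vc=[36, 57, 14]
11: 0x11e (blk 17, set 1) → MISS  vc=[36, 57, 14, 9]
12: 0x9a (blk 9, set 1) → VC-HIT  vc=[36, 57, 14, 17]

VC = [36, 57, 14, 17]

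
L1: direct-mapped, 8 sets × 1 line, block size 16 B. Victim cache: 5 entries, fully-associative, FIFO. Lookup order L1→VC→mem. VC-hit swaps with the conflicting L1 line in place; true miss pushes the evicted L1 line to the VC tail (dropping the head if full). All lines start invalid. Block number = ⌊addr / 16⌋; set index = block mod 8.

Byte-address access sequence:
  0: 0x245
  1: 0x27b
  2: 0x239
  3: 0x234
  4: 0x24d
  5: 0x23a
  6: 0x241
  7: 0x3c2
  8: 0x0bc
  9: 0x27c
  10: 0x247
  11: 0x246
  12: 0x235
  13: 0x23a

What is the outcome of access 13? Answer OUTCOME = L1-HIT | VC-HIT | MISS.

  [0] addr=0x245 blk=36 s=4: MISS | VC []
  [1] addr=0x27b blk=39 s=7: MISS | VC []
  [2] addr=0x239 blk=35 s=3: MISS | VC []
  [3] addr=0x234 blk=35 s=3: L1-HIT | VC []
  [4] addr=0x24d blk=36 s=4: L1-HIT | VC []
  [5] addr=0x23a blk=35 s=3: L1-HIT | VC []
  [6] addr=0x241 blk=36 s=4: L1-HIT | VC []
  [7] addr=0x3c2 blk=60 s=4: MISS | VC [36]
  [8] addr=0xbc blk=11 s=3: MISS | VC [36, 35]
  [9] addr=0x27c blk=39 s=7: L1-HIT | VC [36, 35]
  [10] addr=0x247 blk=36 s=4: VC-HIT | VC [60, 35]
  [11] addr=0x246 blk=36 s=4: L1-HIT | VC [60, 35]
  [12] addr=0x235 blk=35 s=3: VC-HIT | VC [60, 11]
  [13] addr=0x23a blk=35 s=3: L1-HIT | VC [60, 11]

OUTCOME = L1-HIT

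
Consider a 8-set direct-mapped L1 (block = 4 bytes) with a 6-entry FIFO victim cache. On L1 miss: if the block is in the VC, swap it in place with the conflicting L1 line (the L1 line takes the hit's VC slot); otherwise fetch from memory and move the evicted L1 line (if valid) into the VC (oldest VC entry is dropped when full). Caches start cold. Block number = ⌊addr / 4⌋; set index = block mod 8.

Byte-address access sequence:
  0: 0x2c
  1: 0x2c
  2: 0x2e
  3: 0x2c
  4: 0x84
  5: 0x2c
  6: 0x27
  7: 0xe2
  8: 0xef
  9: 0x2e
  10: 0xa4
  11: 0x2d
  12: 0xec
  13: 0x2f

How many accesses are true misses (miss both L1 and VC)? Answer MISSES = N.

MISSES = 6

0: 0x2c (blk 11, set 3) → MISS  vc=[]
1: 0x2c (blk 11, set 3) → L1-HIT  vc=[]
2: 0x2e (blk 11, set 3) → L1-HIT  vc=[]
3: 0x2c (blk 11, set 3) → L1-HIT  vc=[]
4: 0x84 (blk 33, set 1) → MISS  vc=[]
5: 0x2c (blk 11, set 3) → L1-HIT  vc=[]
6: 0x27 (blk 9, set 1) → MISS  vc=[33]
7: 0xe2 (blk 56, set 0) → MISS  vc=[33]
8: 0xef (blk 59, set 3) → MISS  vc=[33, 11]
9: 0x2e (blk 11, set 3) → VC-HIT  vc=[33, 59]
10: 0xa4 (blk 41, set 1) → MISS  vc=[33, 59, 9]
11: 0x2d (blk 11, set 3) → L1-HIT  vc=[33, 59, 9]
12: 0xec (blk 59, set 3) → VC-HIT  vc=[33, 11, 9]
13: 0x2f (blk 11, set 3) → VC-HIT  vc=[33, 59, 9]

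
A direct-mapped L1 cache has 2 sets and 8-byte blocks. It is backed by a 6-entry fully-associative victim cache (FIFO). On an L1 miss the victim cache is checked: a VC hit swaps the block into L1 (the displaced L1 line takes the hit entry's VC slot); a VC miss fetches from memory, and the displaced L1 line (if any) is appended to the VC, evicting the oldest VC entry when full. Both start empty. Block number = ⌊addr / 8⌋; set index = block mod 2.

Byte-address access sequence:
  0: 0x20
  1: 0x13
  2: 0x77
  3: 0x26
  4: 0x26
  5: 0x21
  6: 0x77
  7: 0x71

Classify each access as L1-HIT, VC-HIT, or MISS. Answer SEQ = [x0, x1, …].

0: 0x20 (blk 4, set 0) → MISS  vc=[]
1: 0x13 (blk 2, set 0) → MISS  vc=[4]
2: 0x77 (blk 14, set 0) → MISS  vc=[4, 2]
3: 0x26 (blk 4, set 0) → VC-HIT  vc=[14, 2]
4: 0x26 (blk 4, set 0) → L1-HIT  vc=[14, 2]
5: 0x21 (blk 4, set 0) → L1-HIT  vc=[14, 2]
6: 0x77 (blk 14, set 0) → VC-HIT  vc=[4, 2]
7: 0x71 (blk 14, set 0) → L1-HIT  vc=[4, 2]

SEQ = [MISS, MISS, MISS, VC-HIT, L1-HIT, L1-HIT, VC-HIT, L1-HIT]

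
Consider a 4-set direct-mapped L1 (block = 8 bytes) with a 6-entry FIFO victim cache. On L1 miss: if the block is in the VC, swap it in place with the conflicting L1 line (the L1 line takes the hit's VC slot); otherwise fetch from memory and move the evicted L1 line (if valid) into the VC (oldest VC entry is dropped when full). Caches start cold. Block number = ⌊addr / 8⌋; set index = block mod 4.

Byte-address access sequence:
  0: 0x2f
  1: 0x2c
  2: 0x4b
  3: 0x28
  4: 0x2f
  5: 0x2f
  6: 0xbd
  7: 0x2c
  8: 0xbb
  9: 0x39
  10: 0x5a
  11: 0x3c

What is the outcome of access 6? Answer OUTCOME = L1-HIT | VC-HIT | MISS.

0: 0x2f (blk 5, set 1) → MISS  vc=[]
1: 0x2c (blk 5, set 1) → L1-HIT  vc=[]
2: 0x4b (blk 9, set 1) → MISS  vc=[5]
3: 0x28 (blk 5, set 1) → VC-HIT  vc=[9]
4: 0x2f (blk 5, set 1) → L1-HIT  vc=[9]
5: 0x2f (blk 5, set 1) → L1-HIT  vc=[9]
6: 0xbd (blk 23, set 3) → MISS  vc=[9]
7: 0x2c (blk 5, set 1) → L1-HIT  vc=[9]
8: 0xbb (blk 23, set 3) → L1-HIT  vc=[9]
9: 0x39 (blk 7, set 3) → MISS  vc=[9, 23]
10: 0x5a (blk 11, set 3) → MISS  vc=[9, 23, 7]
11: 0x3c (blk 7, set 3) → VC-HIT  vc=[9, 23, 11]

OUTCOME = MISS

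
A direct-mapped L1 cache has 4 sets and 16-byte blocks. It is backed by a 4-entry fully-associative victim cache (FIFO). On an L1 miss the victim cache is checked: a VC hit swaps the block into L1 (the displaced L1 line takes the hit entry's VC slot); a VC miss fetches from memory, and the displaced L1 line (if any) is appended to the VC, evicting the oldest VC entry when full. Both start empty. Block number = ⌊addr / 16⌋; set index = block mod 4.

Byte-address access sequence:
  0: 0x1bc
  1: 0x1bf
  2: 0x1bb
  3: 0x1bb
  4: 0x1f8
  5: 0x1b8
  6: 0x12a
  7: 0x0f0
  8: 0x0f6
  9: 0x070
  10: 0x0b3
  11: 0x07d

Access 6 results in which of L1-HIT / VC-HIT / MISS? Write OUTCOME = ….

#0 0x1bc→b27/s3 MISS; vc=[]
#1 0x1bf→b27/s3 L1-HIT; vc=[]
#2 0x1bb→b27/s3 L1-HIT; vc=[]
#3 0x1bb→b27/s3 L1-HIT; vc=[]
#4 0x1f8→b31/s3 MISS; vc=[27]
#5 0x1b8→b27/s3 VC-HIT; vc=[31]
#6 0x12a→b18/s2 MISS; vc=[31]
#7 0xf0→b15/s3 MISS; vc=[31,27]
#8 0xf6→b15/s3 L1-HIT; vc=[31,27]
#9 0x70→b7/s3 MISS; vc=[31,27,15]
#10 0xb3→b11/s3 MISS; vc=[31,27,15,7]
#11 0x7d→b7/s3 VC-HIT; vc=[31,27,15,11]

OUTCOME = MISS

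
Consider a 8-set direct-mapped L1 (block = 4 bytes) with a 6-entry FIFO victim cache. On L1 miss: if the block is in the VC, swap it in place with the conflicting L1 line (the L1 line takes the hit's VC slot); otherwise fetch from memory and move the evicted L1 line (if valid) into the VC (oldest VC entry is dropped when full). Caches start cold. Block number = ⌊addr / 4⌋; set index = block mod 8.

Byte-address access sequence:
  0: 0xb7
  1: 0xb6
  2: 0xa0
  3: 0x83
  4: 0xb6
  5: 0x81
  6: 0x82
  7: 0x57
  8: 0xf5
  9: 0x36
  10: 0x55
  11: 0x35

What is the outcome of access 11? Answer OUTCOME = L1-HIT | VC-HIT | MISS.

0: 0xb7 (blk 45, set 5) → MISS  vc=[]
1: 0xb6 (blk 45, set 5) → L1-HIT  vc=[]
2: 0xa0 (blk 40, set 0) → MISS  vc=[]
3: 0x83 (blk 32, set 0) → MISS  vc=[40]
4: 0xb6 (blk 45, set 5) → L1-HIT  vc=[40]
5: 0x81 (blk 32, set 0) → L1-HIT  vc=[40]
6: 0x82 (blk 32, set 0) → L1-HIT  vc=[40]
7: 0x57 (blk 21, set 5) → MISS  vc=[40, 45]
8: 0xf5 (blk 61, set 5) → MISS  vc=[40, 45, 21]
9: 0x36 (blk 13, set 5) → MISS  vc=[40, 45, 21, 61]
10: 0x55 (blk 21, set 5) → VC-HIT  vc=[40, 45, 13, 61]
11: 0x35 (blk 13, set 5) → VC-HIT  vc=[40, 45, 21, 61]

OUTCOME = VC-HIT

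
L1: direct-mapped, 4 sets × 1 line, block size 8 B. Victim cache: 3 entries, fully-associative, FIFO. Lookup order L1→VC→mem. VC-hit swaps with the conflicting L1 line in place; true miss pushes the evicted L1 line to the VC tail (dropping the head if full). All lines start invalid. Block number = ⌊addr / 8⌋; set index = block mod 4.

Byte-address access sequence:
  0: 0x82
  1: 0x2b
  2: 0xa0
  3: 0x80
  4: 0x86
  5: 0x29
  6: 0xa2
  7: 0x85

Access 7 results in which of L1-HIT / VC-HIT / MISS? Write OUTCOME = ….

OUTCOME = VC-HIT

#0 0x82→b16/s0 MISS; vc=[]
#1 0x2b→b5/s1 MISS; vc=[]
#2 0xa0→b20/s0 MISS; vc=[16]
#3 0x80→b16/s0 VC-HIT; vc=[20]
#4 0x86→b16/s0 L1-HIT; vc=[20]
#5 0x29→b5/s1 L1-HIT; vc=[20]
#6 0xa2→b20/s0 VC-HIT; vc=[16]
#7 0x85→b16/s0 VC-HIT; vc=[20]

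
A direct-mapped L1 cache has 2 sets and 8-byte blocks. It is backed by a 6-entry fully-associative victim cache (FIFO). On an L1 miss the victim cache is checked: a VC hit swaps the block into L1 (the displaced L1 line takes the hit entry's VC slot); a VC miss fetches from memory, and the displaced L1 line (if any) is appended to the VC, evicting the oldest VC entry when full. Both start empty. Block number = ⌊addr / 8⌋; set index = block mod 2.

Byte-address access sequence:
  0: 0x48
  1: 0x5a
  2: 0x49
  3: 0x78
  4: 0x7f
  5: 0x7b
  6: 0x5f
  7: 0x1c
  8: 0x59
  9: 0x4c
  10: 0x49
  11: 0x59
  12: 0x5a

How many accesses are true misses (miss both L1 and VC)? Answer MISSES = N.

#0 0x48→b9/s1 MISS; vc=[]
#1 0x5a→b11/s1 MISS; vc=[9]
#2 0x49→b9/s1 VC-HIT; vc=[11]
#3 0x78→b15/s1 MISS; vc=[11,9]
#4 0x7f→b15/s1 L1-HIT; vc=[11,9]
#5 0x7b→b15/s1 L1-HIT; vc=[11,9]
#6 0x5f→b11/s1 VC-HIT; vc=[15,9]
#7 0x1c→b3/s1 MISS; vc=[15,9,11]
#8 0x59→b11/s1 VC-HIT; vc=[15,9,3]
#9 0x4c→b9/s1 VC-HIT; vc=[15,11,3]
#10 0x49→b9/s1 L1-HIT; vc=[15,11,3]
#11 0x59→b11/s1 VC-HIT; vc=[15,9,3]
#12 0x5a→b11/s1 L1-HIT; vc=[15,9,3]

MISSES = 4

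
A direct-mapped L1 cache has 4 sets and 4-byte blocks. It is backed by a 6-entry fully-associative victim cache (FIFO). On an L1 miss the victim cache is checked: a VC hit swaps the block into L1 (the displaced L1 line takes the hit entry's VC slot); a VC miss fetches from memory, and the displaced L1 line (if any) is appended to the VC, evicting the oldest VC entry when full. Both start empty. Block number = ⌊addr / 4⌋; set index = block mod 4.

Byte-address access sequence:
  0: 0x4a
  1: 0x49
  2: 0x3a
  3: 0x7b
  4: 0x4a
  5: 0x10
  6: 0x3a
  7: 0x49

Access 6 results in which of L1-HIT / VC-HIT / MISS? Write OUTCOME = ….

#0 0x4a→b18/s2 MISS; vc=[]
#1 0x49→b18/s2 L1-HIT; vc=[]
#2 0x3a→b14/s2 MISS; vc=[18]
#3 0x7b→b30/s2 MISS; vc=[18,14]
#4 0x4a→b18/s2 VC-HIT; vc=[30,14]
#5 0x10→b4/s0 MISS; vc=[30,14]
#6 0x3a→b14/s2 VC-HIT; vc=[30,18]
#7 0x49→b18/s2 VC-HIT; vc=[30,14]

OUTCOME = VC-HIT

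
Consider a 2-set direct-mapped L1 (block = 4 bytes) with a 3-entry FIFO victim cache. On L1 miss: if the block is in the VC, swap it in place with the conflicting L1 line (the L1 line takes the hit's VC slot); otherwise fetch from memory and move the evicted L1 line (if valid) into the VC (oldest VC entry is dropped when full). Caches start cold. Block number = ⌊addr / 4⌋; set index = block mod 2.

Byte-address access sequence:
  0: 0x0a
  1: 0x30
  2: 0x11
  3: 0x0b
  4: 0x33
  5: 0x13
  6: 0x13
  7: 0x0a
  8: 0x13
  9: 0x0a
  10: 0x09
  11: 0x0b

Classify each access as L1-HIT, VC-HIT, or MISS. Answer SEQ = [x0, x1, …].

#0 0xa→b2/s0 MISS; vc=[]
#1 0x30→b12/s0 MISS; vc=[2]
#2 0x11→b4/s0 MISS; vc=[2,12]
#3 0xb→b2/s0 VC-HIT; vc=[4,12]
#4 0x33→b12/s0 VC-HIT; vc=[4,2]
#5 0x13→b4/s0 VC-HIT; vc=[12,2]
#6 0x13→b4/s0 L1-HIT; vc=[12,2]
#7 0xa→b2/s0 VC-HIT; vc=[12,4]
#8 0x13→b4/s0 VC-HIT; vc=[12,2]
#9 0xa→b2/s0 VC-HIT; vc=[12,4]
#10 0x9→b2/s0 L1-HIT; vc=[12,4]
#11 0xb→b2/s0 L1-HIT; vc=[12,4]

SEQ = [MISS, MISS, MISS, VC-HIT, VC-HIT, VC-HIT, L1-HIT, VC-HIT, VC-HIT, VC-HIT, L1-HIT, L1-HIT]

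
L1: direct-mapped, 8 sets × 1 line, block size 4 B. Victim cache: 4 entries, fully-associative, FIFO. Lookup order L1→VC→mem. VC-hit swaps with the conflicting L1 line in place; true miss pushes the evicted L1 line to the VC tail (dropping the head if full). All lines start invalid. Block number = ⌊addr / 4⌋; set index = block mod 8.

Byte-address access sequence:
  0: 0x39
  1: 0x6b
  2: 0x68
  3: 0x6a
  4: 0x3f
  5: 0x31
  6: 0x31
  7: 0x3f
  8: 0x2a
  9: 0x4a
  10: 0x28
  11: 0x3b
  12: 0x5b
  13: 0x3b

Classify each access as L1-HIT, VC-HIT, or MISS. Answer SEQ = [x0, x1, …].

  [0] addr=0x39 blk=14 s=6: MISS | VC []
  [1] addr=0x6b blk=26 s=2: MISS | VC []
  [2] addr=0x68 blk=26 s=2: L1-HIT | VC []
  [3] addr=0x6a blk=26 s=2: L1-HIT | VC []
  [4] addr=0x3f blk=15 s=7: MISS | VC []
  [5] addr=0x31 blk=12 s=4: MISS | VC []
  [6] addr=0x31 blk=12 s=4: L1-HIT | VC []
  [7] addr=0x3f blk=15 s=7: L1-HIT | VC []
  [8] addr=0x2a blk=10 s=2: MISS | VC [26]
  [9] addr=0x4a blk=18 s=2: MISS | VC [26, 10]
  [10] addr=0x28 blk=10 s=2: VC-HIT | VC [26, 18]
  [11] addr=0x3b blk=14 s=6: L1-HIT | VC [26, 18]
  [12] addr=0x5b blk=22 s=6: MISS | VC [26, 18, 14]
  [13] addr=0x3b blk=14 s=6: VC-HIT | VC [26, 18, 22]

SEQ = [MISS, MISS, L1-HIT, L1-HIT, MISS, MISS, L1-HIT, L1-HIT, MISS, MISS, VC-HIT, L1-HIT, MISS, VC-HIT]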